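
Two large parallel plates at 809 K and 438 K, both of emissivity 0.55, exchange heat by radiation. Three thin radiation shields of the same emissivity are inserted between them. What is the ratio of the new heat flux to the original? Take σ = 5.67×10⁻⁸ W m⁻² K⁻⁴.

With N identical shields there are N+1 = 4 gaps in series, each with the same radiative resistance, so the flux falls to 1/(N+1) of its unshielded value.

ratio ≈ 0.250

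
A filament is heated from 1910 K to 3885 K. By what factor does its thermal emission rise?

ratio ≈ 17.1

P ∝ T⁴, so the ratio is (3885/1910)⁴ = (2.034)⁴ = 17.1.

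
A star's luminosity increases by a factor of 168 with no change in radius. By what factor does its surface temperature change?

P ∝ T⁴ ⇒ T ∝ P^(1/4), so T scales by (168)^(1/4) = 3.60.

factor ≈ 3.60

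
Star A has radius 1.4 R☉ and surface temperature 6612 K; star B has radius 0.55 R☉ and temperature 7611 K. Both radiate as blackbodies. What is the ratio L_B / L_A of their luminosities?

L = 4πR²σT⁴ ∝ R²T⁴, so L_B/L_A = (0.55/1.4)² × (7611/6612)⁴ = 0.154 × 1.76 = 0.271.

L_B/L_A ≈ 0.271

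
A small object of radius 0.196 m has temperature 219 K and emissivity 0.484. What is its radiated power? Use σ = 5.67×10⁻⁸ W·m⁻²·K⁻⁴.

A = 4πr² = 4π × (0.196)² = 0.483 m².
P = εσAT⁴ = 0.484 × 5.67×10⁻⁸ × 0.483 × (219)⁴ = 0.484 × 5.67×10⁻⁸ × 0.483 × 2.30×10^9.
P = 30.5 W.

P ≈ 30.5 W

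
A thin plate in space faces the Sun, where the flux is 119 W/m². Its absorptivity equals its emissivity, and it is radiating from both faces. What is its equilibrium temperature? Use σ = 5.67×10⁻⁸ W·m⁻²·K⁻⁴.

Absorbed flux αS = emitted flux 2εσT⁴ per unit area; with α = ε this gives T = (S/2σ)^(1/4).
T = (119 / (2 × 5.67×10⁻⁸))^(1/4) = (1.05×10^9)^(1/4).
T = 180 K.

T ≈ 180 K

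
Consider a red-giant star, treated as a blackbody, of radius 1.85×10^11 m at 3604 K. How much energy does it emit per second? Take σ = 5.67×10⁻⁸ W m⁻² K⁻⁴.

A = 4πr² = 4π × (1.85×10^11)² = 4.30×10^23 m².
P = σAT⁴ = 5.67×10⁻⁸ × 4.30×10^23 × (3604)⁴ = 5.67×10⁻⁸ × 4.30×10^23 × 1.69×10^14.
P = 4.11×10^30 W.

P ≈ 4.11×10^30 W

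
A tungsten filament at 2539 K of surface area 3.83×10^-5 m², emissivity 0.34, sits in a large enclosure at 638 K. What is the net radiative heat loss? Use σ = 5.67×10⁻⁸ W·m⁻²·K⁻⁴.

Q = εσA(T⁴ − T_s⁴). T⁴ − T_s⁴ = (2539)⁴ − (638)⁴ = 4.16×10^13 − 1.66×10^11 = 4.14×10^13 K⁴.
Q = 0.34 × 5.67×10⁻⁸ × 3.83×10^-5 × 4.14×10^13 = 30.6 W.

Q ≈ 30.6 W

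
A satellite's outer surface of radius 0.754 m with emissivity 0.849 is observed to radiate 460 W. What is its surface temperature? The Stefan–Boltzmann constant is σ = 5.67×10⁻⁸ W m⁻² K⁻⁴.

T ≈ 191 K

A = 4πr² = 4π × (0.754)² = 7.14 m².
From P = εσAT⁴, T = (P / εσA)^(1/4) = (460 / (0.849 × 5.67×10⁻⁸ × 7.14))^(1/4).
T = (1.34×10^9)^(1/4) = 191 K.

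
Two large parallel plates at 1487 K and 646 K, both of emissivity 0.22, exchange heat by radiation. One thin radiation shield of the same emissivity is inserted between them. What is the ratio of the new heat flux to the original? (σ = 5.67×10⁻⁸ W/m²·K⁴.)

With N identical shields there are N+1 = 2 gaps in series, each with the same radiative resistance, so the flux falls to 1/(N+1) of its unshielded value.

ratio ≈ 0.500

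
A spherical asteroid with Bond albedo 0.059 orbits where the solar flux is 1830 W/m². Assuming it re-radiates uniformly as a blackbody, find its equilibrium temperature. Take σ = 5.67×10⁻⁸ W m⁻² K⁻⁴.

Power absorbed = (1−a)S·πR²; power emitted = 4πR²σT⁴. Equating and cancelling πR²:
T = ((1−a)S / 4σ)^(1/4) = (1720 / (4 × 5.67×10⁻⁸))^(1/4) = (7.59×10^9)^(1/4).
T = 295 K.

T ≈ 295 K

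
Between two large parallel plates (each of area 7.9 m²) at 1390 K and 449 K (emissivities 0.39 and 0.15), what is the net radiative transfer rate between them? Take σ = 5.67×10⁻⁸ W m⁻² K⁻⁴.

For two large parallel gray plates, q = σ(T₁⁴ − T₂⁴) / (1/ε₁ + 1/ε₂ − 1).
1/ε₁ + 1/ε₂ − 1 = 1/0.39 + 1/0.15 − 1 = 8.231.
T₁⁴ − T₂⁴ = 3.73×10^12 − 4.06×10^10 = 3.69×10^12 K⁴.
q = 5.67×10⁻⁸ × 3.69×10^12 / 8.231 = 25400 W/m².
Q = q·A = 25400 × 7.9 = 2.01×10^5 W.

Q ≈ 2.01×10^5 W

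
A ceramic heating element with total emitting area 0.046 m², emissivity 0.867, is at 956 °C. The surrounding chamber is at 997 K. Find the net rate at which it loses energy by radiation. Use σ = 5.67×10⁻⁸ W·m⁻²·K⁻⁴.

Q ≈ 2920 W

Convert: 956 °C = 1229 K.
Q = εσA(T⁴ − T_s⁴). T⁴ − T_s⁴ = (1229)⁴ − (997)⁴ = 2.28×10^12 − 9.88×10^11 = 1.29×10^12 K⁴.
Q = 0.867 × 5.67×10⁻⁸ × 0.0460 × 1.29×10^12 = 2920 W.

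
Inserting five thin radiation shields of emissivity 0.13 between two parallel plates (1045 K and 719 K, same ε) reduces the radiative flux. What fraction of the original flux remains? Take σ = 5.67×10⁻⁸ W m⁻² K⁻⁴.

With N identical shields there are N+1 = 6 gaps in series, each with the same radiative resistance, so the flux falls to 1/(N+1) of its unshielded value.

ratio ≈ 0.167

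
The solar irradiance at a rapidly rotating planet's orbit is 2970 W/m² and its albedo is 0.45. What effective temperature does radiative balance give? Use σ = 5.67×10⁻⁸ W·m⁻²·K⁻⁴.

Power absorbed = (1−a)S·πR²; power emitted = 4πR²σT⁴. Equating and cancelling πR²:
T = ((1−a)S / 4σ)^(1/4) = (1630 / (4 × 5.67×10⁻⁸))^(1/4) = (7.20×10^9)^(1/4).
T = 291 K.

T ≈ 291 K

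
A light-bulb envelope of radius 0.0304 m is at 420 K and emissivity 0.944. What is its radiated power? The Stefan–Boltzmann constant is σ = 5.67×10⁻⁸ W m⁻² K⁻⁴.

A = 4πr² = 4π × (0.0304)² = 0.0116 m².
Stefan–Boltzmann: P = εσAT⁴ = 0.944 × 5.67×10⁻⁸ × 0.0116 × (420)⁴ = 0.944 × 5.67×10⁻⁸ × 0.0116 × 3.11×10^10.
P = 19.3 W.

P ≈ 19.3 W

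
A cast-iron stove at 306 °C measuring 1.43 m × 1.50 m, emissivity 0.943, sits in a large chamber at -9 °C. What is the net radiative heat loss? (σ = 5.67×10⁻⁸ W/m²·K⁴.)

A = 1.43 × 1.50 = 2.15 m².
Convert: 306 °C = 579 K; -9 °C = 264 K.
Q = εσA(T⁴ − T_s⁴). T⁴ − T_s⁴ = (579)⁴ − (264)⁴ = 1.12×10^11 − 4.86×10^9 = 1.08×10^11 K⁴.
Q = 0.943 × 5.67×10⁻⁸ × 2.15 × 1.08×10^11 = 12300 W.

Q ≈ 12300 W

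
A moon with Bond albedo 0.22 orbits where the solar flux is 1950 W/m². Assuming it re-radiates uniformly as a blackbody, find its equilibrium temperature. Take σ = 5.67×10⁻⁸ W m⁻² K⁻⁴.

Power absorbed = (1−a)S·πR²; power emitted = 4πR²σT⁴. Equating and cancelling πR²:
T = ((1−a)S / 4σ)^(1/4) = (1520 / (4 × 5.67×10⁻⁸))^(1/4) = (6.71×10^9)^(1/4).
T = 286 K.

T ≈ 286 K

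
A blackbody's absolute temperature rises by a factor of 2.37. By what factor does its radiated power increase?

P ∝ T⁴, so the power scales as (2.37)⁴ = 31.5.

factor ≈ 31.5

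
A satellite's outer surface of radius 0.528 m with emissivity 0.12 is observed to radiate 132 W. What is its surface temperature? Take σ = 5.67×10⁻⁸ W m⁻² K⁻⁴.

T ≈ 273 K

A = 4πr² = 4π × (0.528)² = 3.50 m².
From P = εσAT⁴, T = (P / εσA)^(1/4) = (132 / (0.12 × 5.67×10⁻⁸ × 3.50))^(1/4).
T = (5.54×10^9)^(1/4) = 273 K.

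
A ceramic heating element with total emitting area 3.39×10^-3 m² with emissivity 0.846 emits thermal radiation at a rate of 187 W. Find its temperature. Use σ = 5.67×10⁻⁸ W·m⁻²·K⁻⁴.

T ≈ 1040 K

From P = εσAT⁴, T = (P / εσA)^(1/4) = (187 / (0.846 × 5.67×10⁻⁸ × 3.39×10^-3))^(1/4).
T = (1.15×10^12)^(1/4) = 1040 K.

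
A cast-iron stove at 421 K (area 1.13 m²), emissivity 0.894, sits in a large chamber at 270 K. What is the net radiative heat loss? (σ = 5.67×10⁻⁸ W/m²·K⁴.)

Q ≈ 1490 W

Q = εσA(T⁴ − T_s⁴). T⁴ − T_s⁴ = (421)⁴ − (270)⁴ = 3.14×10^10 − 5.31×10^9 = 2.61×10^10 K⁴.
Q = 0.894 × 5.67×10⁻⁸ × 1.13 × 2.61×10^10 = 1490 W.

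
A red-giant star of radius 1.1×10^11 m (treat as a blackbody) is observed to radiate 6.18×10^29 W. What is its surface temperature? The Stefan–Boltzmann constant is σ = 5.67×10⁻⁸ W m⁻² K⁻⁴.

A = 4πr² = 4π × (1.1×10^11)² = 1.52×10^23 m².
From P = σAT⁴, T = (P / σA)^(1/4) = (6.18×10^29 / (5.67×10⁻⁸ × 1.52×10^23))^(1/4).
T = (7.17×10^13)^(1/4) = 2910 K.

T ≈ 2910 K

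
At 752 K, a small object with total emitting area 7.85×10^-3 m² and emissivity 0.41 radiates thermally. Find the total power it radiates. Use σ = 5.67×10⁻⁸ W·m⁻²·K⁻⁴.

P ≈ 58.4 W

P = εσAT⁴ = 0.41 × 5.67×10⁻⁸ × 7.85×10^-3 × (752)⁴ = 0.41 × 5.67×10⁻⁸ × 7.85×10^-3 × 3.20×10^11.
P = 58.4 W.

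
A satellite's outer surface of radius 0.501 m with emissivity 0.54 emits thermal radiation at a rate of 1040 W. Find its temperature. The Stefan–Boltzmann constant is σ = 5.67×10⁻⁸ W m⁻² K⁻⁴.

A = 4πr² = 4π × (0.501)² = 3.15 m².
From P = εσAT⁴, T = (P / εσA)^(1/4) = (1040 / (0.54 × 5.67×10⁻⁸ × 3.15))^(1/4).
T = (1.08×10^10)^(1/4) = 322 K.

T ≈ 322 K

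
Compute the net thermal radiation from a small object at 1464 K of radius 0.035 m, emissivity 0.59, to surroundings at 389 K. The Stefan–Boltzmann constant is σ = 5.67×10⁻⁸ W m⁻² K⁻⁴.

Q ≈ 2350 W

A = 4πr² = 4π × (0.035)² = 0.0154 m².
Q = εσA(T⁴ − T_s⁴). T⁴ − T_s⁴ = (1464)⁴ − (389)⁴ = 4.59×10^12 − 2.29×10^10 = 4.57×10^12 K⁴.
Q = 0.59 × 5.67×10⁻⁸ × 0.0154 × 4.57×10^12 = 2350 W.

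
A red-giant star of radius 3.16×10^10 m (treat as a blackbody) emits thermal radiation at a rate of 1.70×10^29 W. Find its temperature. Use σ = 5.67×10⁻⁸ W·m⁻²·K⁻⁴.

A = 4πr² = 4π × (3.16×10^10)² = 1.25×10^22 m².
From P = σAT⁴, T = (P / σA)^(1/4) = (1.70×10^29 / (5.67×10⁻⁸ × 1.25×10^22))^(1/4).
T = (2.39×10^14)^(1/4) = 3930 K.

T ≈ 3930 K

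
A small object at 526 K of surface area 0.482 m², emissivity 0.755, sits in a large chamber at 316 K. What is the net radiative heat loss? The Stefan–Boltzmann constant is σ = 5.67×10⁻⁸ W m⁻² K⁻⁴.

Q = εσA(T⁴ − T_s⁴). T⁴ − T_s⁴ = (526)⁴ − (316)⁴ = 7.65×10^10 − 9.97×10^9 = 6.66×10^10 K⁴.
Q = 0.755 × 5.67×10⁻⁸ × 0.482 × 6.66×10^10 = 1370 W.

Q ≈ 1370 W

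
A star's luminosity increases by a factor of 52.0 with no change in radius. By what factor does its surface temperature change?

P ∝ T⁴ ⇒ T ∝ P^(1/4), so T scales by (52.0)^(1/4) = 2.69.

factor ≈ 2.69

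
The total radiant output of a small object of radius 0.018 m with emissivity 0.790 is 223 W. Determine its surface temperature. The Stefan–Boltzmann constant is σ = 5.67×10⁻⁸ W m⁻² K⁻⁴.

A = 4πr² = 4π × (0.018)² = 4.07×10^-3 m².
From P = εσAT⁴, T = (P / εσA)^(1/4) = (223 / (0.790 × 5.67×10⁻⁸ × 4.07×10^-3))^(1/4).
T = (1.22×10^12)^(1/4) = 1050 K.

T ≈ 1050 K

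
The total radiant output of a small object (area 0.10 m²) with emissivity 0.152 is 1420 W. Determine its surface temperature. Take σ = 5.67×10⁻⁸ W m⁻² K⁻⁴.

T ≈ 1130 K

From P = εσAT⁴, T = (P / εσA)^(1/4) = (1420 / (0.152 × 5.67×10⁻⁸ × 0.100))^(1/4).
T = (1.65×10^12)^(1/4) = 1130 K.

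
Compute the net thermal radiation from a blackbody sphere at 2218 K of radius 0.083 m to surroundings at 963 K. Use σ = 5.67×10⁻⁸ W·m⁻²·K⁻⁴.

A = 4πr² = 4π × (0.083)² = 0.0866 m².
Q = σA(T⁴ − T_s⁴). T⁴ − T_s⁴ = (2218)⁴ − (963)⁴ = 2.42×10^13 − 8.60×10^11 = 2.33×10^13 K⁴.
Q = 5.67×10⁻⁸ × 0.0866 × 2.33×10^13 = 1.15×10^5 W.

Q ≈ 1.15×10^5 W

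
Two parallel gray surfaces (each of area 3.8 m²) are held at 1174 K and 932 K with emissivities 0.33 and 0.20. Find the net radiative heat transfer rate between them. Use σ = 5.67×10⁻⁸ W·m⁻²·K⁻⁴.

For two large parallel gray plates, q = σ(T₁⁴ − T₂⁴) / (1/ε₁ + 1/ε₂ − 1).
1/ε₁ + 1/ε₂ − 1 = 1/0.33 + 1/0.20 − 1 = 7.030.
T₁⁴ − T₂⁴ = 1.90×10^12 − 7.55×10^11 = 1.15×10^12 K⁴.
q = 5.67×10⁻⁸ × 1.15×10^12 / 7.030 = 9240 W/m².
Q = q·A = 9240 × 3.8 = 35100 W.

Q ≈ 35100 W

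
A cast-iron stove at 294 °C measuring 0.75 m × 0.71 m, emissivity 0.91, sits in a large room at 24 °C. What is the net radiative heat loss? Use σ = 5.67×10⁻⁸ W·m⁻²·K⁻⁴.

Q ≈ 2630 W

A = 0.75 × 0.71 = 0.532 m².
Convert: 294 °C = 567 K; 24 °C = 297 K.
Q = εσA(T⁴ − T_s⁴). T⁴ − T_s⁴ = (567)⁴ − (297)⁴ = 1.03×10^11 − 7.78×10^9 = 9.56×10^10 K⁴.
Q = 0.91 × 5.67×10⁻⁸ × 0.532 × 9.56×10^10 = 2630 W.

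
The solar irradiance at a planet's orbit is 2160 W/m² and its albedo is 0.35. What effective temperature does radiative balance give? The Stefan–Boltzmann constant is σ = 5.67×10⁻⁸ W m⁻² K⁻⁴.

T ≈ 280 K

Power absorbed = (1−a)S·πR²; power emitted = 4πR²σT⁴. Equating and cancelling πR²:
T = ((1−a)S / 4σ)^(1/4) = (1400 / (4 × 5.67×10⁻⁸))^(1/4) = (6.19×10^9)^(1/4).
T = 280 K.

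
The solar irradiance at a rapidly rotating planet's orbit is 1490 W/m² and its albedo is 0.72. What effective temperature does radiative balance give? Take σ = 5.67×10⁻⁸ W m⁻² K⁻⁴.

T ≈ 207 K

Power absorbed = (1−a)S·πR²; power emitted = 4πR²σT⁴. Equating and cancelling πR²:
T = ((1−a)S / 4σ)^(1/4) = (417 / (4 × 5.67×10⁻⁸))^(1/4) = (1.84×10^9)^(1/4).
T = 207 K.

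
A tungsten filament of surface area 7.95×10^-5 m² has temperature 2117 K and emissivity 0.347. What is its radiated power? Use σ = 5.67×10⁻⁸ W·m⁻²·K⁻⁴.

P ≈ 31.4 W

P = εσAT⁴ = 0.347 × 5.67×10⁻⁸ × 7.95×10^-5 × (2117)⁴ = 0.347 × 5.67×10⁻⁸ × 7.95×10^-5 × 2.01×10^13.
P = 31.4 W.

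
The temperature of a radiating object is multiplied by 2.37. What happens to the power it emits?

P ∝ T⁴, so the power scales as (2.37)⁴ = 31.5.

factor ≈ 31.5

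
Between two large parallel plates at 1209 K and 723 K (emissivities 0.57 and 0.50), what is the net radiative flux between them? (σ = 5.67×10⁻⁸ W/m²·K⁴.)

For two large parallel gray plates, q = σ(T₁⁴ − T₂⁴) / (1/ε₁ + 1/ε₂ − 1).
1/ε₁ + 1/ε₂ − 1 = 1/0.57 + 1/0.50 − 1 = 2.754.
T₁⁴ − T₂⁴ = 2.14×10^12 − 2.73×10^11 = 1.86×10^12 K⁴.
q = 5.67×10⁻⁸ × 1.86×10^12 / 2.754 = 38400 W/m².

q ≈ 38400 W/m²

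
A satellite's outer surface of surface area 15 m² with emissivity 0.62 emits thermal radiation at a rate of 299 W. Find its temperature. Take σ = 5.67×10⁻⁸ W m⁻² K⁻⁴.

From P = εσAT⁴, T = (P / εσA)^(1/4) = (299 / (0.62 × 5.67×10⁻⁸ × 15.0))^(1/4).
T = (5.67×10^8)^(1/4) = 154 K.

T ≈ 154 K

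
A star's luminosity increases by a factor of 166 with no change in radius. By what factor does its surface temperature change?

P ∝ T⁴ ⇒ T ∝ P^(1/4), so T scales by (166)^(1/4) = 3.59.

factor ≈ 3.59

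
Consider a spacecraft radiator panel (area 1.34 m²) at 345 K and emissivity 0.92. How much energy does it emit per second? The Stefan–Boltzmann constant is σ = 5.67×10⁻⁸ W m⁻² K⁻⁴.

P ≈ 990 W

Stefan–Boltzmann: P = εσAT⁴ = 0.92 × 5.67×10⁻⁸ × 1.34 × (345)⁴ = 0.92 × 5.67×10⁻⁸ × 1.34 × 1.42×10^10.
P = 990 W.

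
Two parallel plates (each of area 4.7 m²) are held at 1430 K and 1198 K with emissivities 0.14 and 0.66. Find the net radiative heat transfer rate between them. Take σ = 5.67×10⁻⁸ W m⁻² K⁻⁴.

For two large parallel gray plates, q = σ(T₁⁴ − T₂⁴) / (1/ε₁ + 1/ε₂ − 1).
1/ε₁ + 1/ε₂ − 1 = 1/0.14 + 1/0.66 − 1 = 7.658.
T₁⁴ − T₂⁴ = 4.18×10^12 − 2.06×10^12 = 2.12×10^12 K⁴.
q = 5.67×10⁻⁸ × 2.12×10^12 / 7.658 = 15700 W/m².
Q = q·A = 15700 × 4.7 = 73800 W.

Q ≈ 73800 W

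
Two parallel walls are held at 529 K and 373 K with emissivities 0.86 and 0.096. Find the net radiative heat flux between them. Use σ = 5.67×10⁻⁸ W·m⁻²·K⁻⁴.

q ≈ 316 W/m²

For two large parallel gray plates, q = σ(T₁⁴ − T₂⁴) / (1/ε₁ + 1/ε₂ − 1).
1/ε₁ + 1/ε₂ − 1 = 1/0.86 + 1/0.096 − 1 = 10.58.
T₁⁴ − T₂⁴ = 7.83×10^10 − 1.94×10^10 = 5.90×10^10 K⁴.
q = 5.67×10⁻⁸ × 5.90×10^10 / 10.58 = 316 W/m².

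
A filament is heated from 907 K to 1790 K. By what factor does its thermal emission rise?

P ∝ T⁴, so the ratio is (1790/907)⁴ = (1.974)⁴ = 15.2.

ratio ≈ 15.2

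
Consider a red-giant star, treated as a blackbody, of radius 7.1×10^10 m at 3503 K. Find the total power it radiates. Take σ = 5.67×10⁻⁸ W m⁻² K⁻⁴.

A = 4πr² = 4π × (7.1×10^10)² = 6.33×10^22 m².
P = σAT⁴ = 5.67×10⁻⁸ × 6.33×10^22 × (3503)⁴ = 5.67×10⁻⁸ × 6.33×10^22 × 1.51×10^14.
P = 5.41×10^29 W.

P ≈ 5.41×10^29 W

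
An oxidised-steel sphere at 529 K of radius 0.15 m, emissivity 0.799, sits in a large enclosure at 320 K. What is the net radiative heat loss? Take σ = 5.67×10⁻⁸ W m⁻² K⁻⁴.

Q ≈ 869 W

A = 4πr² = 4π × (0.15)² = 0.283 m².
Q = εσA(T⁴ − T_s⁴). T⁴ − T_s⁴ = (529)⁴ − (320)⁴ = 7.83×10^10 − 1.05×10^10 = 6.78×10^10 K⁴.
Q = 0.799 × 5.67×10⁻⁸ × 0.283 × 6.78×10^10 = 869 W.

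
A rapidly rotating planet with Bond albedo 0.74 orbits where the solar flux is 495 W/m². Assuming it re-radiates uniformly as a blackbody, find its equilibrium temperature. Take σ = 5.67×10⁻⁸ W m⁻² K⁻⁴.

Power absorbed = (1−a)S·πR²; power emitted = 4πR²σT⁴. Equating and cancelling πR²:
T = ((1−a)S / 4σ)^(1/4) = (129 / (4 × 5.67×10⁻⁸))^(1/4) = (5.67×10^8)^(1/4).
T = 154 K.

T ≈ 154 K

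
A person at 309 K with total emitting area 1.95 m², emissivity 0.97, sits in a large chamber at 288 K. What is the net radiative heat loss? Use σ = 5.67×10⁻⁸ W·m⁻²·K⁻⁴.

Q ≈ 240 W

Q = εσA(T⁴ − T_s⁴). T⁴ − T_s⁴ = (309)⁴ − (288)⁴ = 9.12×10^9 − 6.88×10^9 = 2.24×10^9 K⁴.
Q = 0.97 × 5.67×10⁻⁸ × 1.95 × 2.24×10^9 = 240 W.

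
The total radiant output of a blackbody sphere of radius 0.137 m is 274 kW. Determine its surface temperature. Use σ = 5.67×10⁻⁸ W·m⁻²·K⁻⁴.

T ≈ 2130 K

A = 4πr² = 4π × (0.137)² = 0.236 m².
From P = σAT⁴, T = (P / σA)^(1/4) = (2.74×10^5 / (5.67×10⁻⁸ × 0.236))^(1/4).
T = (2.05×10^13)^(1/4) = 2130 K.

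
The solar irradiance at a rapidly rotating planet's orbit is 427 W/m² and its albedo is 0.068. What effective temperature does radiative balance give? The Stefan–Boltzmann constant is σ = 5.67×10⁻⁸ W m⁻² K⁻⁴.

T ≈ 205 K

Power absorbed = (1−a)S·πR²; power emitted = 4πR²σT⁴. Equating and cancelling πR²:
T = ((1−a)S / 4σ)^(1/4) = (398 / (4 × 5.67×10⁻⁸))^(1/4) = (1.75×10^9)^(1/4).
T = 205 K.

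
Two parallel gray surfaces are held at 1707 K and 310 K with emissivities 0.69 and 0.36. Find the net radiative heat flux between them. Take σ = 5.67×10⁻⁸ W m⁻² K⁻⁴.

For two large parallel gray plates, q = σ(T₁⁴ − T₂⁴) / (1/ε₁ + 1/ε₂ − 1).
1/ε₁ + 1/ε₂ − 1 = 1/0.69 + 1/0.36 − 1 = 3.227.
T₁⁴ − T₂⁴ = 8.49×10^12 − 9.24×10^9 = 8.48×10^12 K⁴.
q = 5.67×10⁻⁸ × 8.48×10^12 / 3.227 = 1.49×10^5 W/m².

q ≈ 1.49×10^5 W/m²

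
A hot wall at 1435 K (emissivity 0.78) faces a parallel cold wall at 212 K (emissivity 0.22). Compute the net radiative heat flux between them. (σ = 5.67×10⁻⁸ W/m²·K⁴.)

q ≈ 49800 W/m²

For two large parallel gray plates, q = σ(T₁⁴ − T₂⁴) / (1/ε₁ + 1/ε₂ − 1).
1/ε₁ + 1/ε₂ − 1 = 1/0.78 + 1/0.22 − 1 = 4.828.
T₁⁴ − T₂⁴ = 4.24×10^12 − 2.02×10^9 = 4.24×10^12 K⁴.
q = 5.67×10⁻⁸ × 4.24×10^12 / 4.828 = 49800 W/m².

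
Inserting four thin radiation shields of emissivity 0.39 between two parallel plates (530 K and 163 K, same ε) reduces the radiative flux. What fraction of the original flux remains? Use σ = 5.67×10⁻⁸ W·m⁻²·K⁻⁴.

ratio ≈ 0.200

With N identical shields there are N+1 = 5 gaps in series, each with the same radiative resistance, so the flux falls to 1/(N+1) of its unshielded value.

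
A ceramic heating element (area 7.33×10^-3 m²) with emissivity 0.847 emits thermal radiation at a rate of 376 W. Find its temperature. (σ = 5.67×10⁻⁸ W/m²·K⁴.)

From P = εσAT⁴, T = (P / εσA)^(1/4) = (376 / (0.847 × 5.67×10⁻⁸ × 7.33×10^-3))^(1/4).
T = (1.07×10^12)^(1/4) = 1020 K.

T ≈ 1020 K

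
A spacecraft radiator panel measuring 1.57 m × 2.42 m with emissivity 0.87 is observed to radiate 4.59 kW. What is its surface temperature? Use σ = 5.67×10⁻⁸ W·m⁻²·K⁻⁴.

A = 1.57 × 2.42 = 3.80 m².
From P = εσAT⁴, T = (P / εσA)^(1/4) = (4590 / (0.87 × 5.67×10⁻⁸ × 3.80))^(1/4).
T = (2.45×10^10)^(1/4) = 396 K.

T ≈ 396 K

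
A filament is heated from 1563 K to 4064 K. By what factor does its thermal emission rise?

ratio ≈ 45.7

P ∝ T⁴, so the ratio is (4064/1563)⁴ = (2.600)⁴ = 45.7.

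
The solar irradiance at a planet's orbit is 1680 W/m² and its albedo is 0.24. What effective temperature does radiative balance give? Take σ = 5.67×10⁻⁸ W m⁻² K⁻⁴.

T ≈ 274 K

Power absorbed = (1−a)S·πR²; power emitted = 4πR²σT⁴. Equating and cancelling πR²:
T = ((1−a)S / 4σ)^(1/4) = (1280 / (4 × 5.67×10⁻⁸))^(1/4) = (5.63×10^9)^(1/4).
T = 274 K.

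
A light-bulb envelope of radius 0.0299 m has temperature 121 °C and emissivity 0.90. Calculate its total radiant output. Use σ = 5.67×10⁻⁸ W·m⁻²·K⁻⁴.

A = 4πr² = 4π × (0.0299)² = 0.0112 m².
121 °C = 394 K.
Stefan–Boltzmann: P = εσAT⁴ = 0.90 × 5.67×10⁻⁸ × 0.0112 × (394)⁴ = 0.90 × 5.67×10⁻⁸ × 0.0112 × 2.41×10^10.
P = 13.8 W.

P ≈ 13.8 W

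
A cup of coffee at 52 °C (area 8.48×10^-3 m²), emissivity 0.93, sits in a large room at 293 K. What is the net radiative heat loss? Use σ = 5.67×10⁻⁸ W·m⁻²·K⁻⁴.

Q ≈ 1.69 W

Convert: 52 °C = 325 K.
Q = εσA(T⁴ − T_s⁴). T⁴ − T_s⁴ = (325)⁴ − (293)⁴ = 1.12×10^10 − 7.37×10^9 = 3.79×10^9 K⁴.
Q = 0.93 × 5.67×10⁻⁸ × 8.48×10^-3 × 3.79×10^9 = 1.69 W.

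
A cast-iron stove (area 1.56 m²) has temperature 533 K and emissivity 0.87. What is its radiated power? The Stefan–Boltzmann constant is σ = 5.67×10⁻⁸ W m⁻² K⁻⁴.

P = εσAT⁴ = 0.87 × 5.67×10⁻⁸ × 1.56 × (533)⁴ = 0.87 × 5.67×10⁻⁸ × 1.56 × 8.07×10^10.
P = 6210 W.

P ≈ 6210 W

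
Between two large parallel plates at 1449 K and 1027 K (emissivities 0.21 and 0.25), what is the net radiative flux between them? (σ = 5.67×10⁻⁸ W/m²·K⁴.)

q ≈ 24100 W/m²

For two large parallel gray plates, q = σ(T₁⁴ − T₂⁴) / (1/ε₁ + 1/ε₂ − 1).
1/ε₁ + 1/ε₂ − 1 = 1/0.21 + 1/0.25 − 1 = 7.762.
T₁⁴ − T₂⁴ = 4.41×10^12 − 1.11×10^12 = 3.30×10^12 K⁴.
q = 5.67×10⁻⁸ × 3.30×10^12 / 7.762 = 24100 W/m².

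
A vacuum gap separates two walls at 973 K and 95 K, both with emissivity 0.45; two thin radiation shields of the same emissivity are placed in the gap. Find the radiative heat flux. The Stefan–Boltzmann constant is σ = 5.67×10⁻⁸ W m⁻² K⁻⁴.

q ≈ 4920 W/m²

Each of the 3 gaps contributes resistance (2/ε − 1) = 2/0.45 − 1 = 3.444; total = 10.33.
q = σ(T₁⁴ − T₂⁴) / 10.33 = 5.67×10⁻⁸ × 8.96×10^11 / 10.33 = 4920 W/m².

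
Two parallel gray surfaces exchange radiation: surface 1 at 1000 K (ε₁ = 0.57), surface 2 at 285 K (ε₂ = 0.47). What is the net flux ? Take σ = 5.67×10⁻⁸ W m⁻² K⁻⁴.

For two large parallel gray plates, q = σ(T₁⁴ − T₂⁴) / (1/ε₁ + 1/ε₂ − 1).
1/ε₁ + 1/ε₂ − 1 = 1/0.57 + 1/0.47 − 1 = 2.882.
T₁⁴ − T₂⁴ = 1.00×10^12 − 6.60×10^9 = 9.93×10^11 K⁴.
q = 5.67×10⁻⁸ × 9.93×10^11 / 2.882 = 19500 W/m².

q ≈ 19500 W/m²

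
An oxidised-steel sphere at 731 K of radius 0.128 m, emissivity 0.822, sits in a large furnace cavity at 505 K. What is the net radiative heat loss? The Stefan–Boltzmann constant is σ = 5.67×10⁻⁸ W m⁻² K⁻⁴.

A = 4πr² = 4π × (0.128)² = 0.206 m².
Q = εσA(T⁴ − T_s⁴). T⁴ − T_s⁴ = (731)⁴ − (505)⁴ = 2.86×10^11 − 6.50×10^10 = 2.21×10^11 K⁴.
Q = 0.822 × 5.67×10⁻⁸ × 0.206 × 2.21×10^11 = 2120 W.

Q ≈ 2120 W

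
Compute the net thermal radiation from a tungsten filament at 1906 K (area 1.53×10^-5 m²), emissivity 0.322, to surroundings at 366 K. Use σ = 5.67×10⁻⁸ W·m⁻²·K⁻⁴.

Q = εσA(T⁴ − T_s⁴). T⁴ − T_s⁴ = (1906)⁴ − (366)⁴ = 1.32×10^13 − 1.79×10^10 = 1.32×10^13 K⁴.
Q = 0.322 × 5.67×10⁻⁸ × 1.53×10^-5 × 1.32×10^13 = 3.68 W.

Q ≈ 3.68 W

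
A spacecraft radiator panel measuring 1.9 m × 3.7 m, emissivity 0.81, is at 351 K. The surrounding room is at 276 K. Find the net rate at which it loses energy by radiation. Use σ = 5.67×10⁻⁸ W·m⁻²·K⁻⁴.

Q ≈ 3030 W

A = 1.9 × 3.7 = 7.03 m².
Q = εσA(T⁴ − T_s⁴). T⁴ − T_s⁴ = (351)⁴ − (276)⁴ = 1.52×10^10 − 5.80×10^9 = 9.38×10^9 K⁴.
Q = 0.81 × 5.67×10⁻⁸ × 7.03 × 9.38×10^9 = 3030 W.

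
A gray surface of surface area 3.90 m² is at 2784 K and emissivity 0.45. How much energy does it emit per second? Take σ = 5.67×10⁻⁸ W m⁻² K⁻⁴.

P ≈ 5.98×10^6 W

Stefan–Boltzmann: P = εσAT⁴ = 0.45 × 5.67×10⁻⁸ × 3.90 × (2784)⁴ = 0.45 × 5.67×10⁻⁸ × 3.90 × 6.01×10^13.
P = 5.98×10^6 W.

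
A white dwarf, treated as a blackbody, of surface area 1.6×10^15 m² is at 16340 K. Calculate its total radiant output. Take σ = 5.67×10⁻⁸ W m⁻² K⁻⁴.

P ≈ 6.47×10^24 W

P = σAT⁴ = 5.67×10⁻⁸ × 1.60×10^15 × (16340)⁴ = 5.67×10⁻⁸ × 1.60×10^15 × 7.13×10^16.
P = 6.47×10^24 W.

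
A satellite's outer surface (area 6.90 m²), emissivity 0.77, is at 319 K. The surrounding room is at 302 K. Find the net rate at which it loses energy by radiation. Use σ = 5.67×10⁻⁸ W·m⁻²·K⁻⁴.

Q = εσA(T⁴ − T_s⁴). T⁴ − T_s⁴ = (319)⁴ − (302)⁴ = 1.04×10^10 − 8.32×10^9 = 2.04×10^9 K⁴.
Q = 0.77 × 5.67×10⁻⁸ × 6.90 × 2.04×10^9 = 614 W.

Q ≈ 614 W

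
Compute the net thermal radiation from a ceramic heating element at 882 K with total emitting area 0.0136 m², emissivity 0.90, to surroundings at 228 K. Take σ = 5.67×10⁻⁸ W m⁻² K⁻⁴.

Q = εσA(T⁴ − T_s⁴). T⁴ − T_s⁴ = (882)⁴ − (228)⁴ = 6.05×10^11 − 2.70×10^9 = 6.02×10^11 K⁴.
Q = 0.90 × 5.67×10⁻⁸ × 0.0136 × 6.02×10^11 = 418 W.

Q ≈ 418 W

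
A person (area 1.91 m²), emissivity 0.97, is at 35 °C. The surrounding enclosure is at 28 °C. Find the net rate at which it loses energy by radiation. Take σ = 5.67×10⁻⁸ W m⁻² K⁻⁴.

Convert: 35 °C = 308 K; 28 °C = 301 K.
Q = εσA(T⁴ − T_s⁴). T⁴ − T_s⁴ = (308)⁴ − (301)⁴ = 9.00×10^9 − 8.21×10^9 = 7.91×10^8 K⁴.
Q = 0.97 × 5.67×10⁻⁸ × 1.91 × 7.91×10^8 = 83.1 W.

Q ≈ 83.1 W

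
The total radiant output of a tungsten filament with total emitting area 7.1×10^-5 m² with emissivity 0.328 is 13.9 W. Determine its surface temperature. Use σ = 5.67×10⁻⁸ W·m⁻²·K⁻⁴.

T ≈ 1800 K

From P = εσAT⁴, T = (P / εσA)^(1/4) = (13.9 / (0.328 × 5.67×10⁻⁸ × 7.10×10^-5))^(1/4).
T = (1.05×10^13)^(1/4) = 1800 K.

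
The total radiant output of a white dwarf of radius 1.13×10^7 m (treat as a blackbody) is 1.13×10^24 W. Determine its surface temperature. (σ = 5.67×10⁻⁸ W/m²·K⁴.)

A = 4πr² = 4π × (1.13×10^7)² = 1.60×10^15 m².
From P = σAT⁴, T = (P / σA)^(1/4) = (1.13×10^24 / (5.67×10⁻⁸ × 1.60×10^15))^(1/4).
T = (1.24×10^16)^(1/4) = 10600 K.

T ≈ 10600 K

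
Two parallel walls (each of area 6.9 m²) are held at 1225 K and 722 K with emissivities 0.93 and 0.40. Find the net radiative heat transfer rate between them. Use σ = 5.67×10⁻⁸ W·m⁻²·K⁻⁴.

For two large parallel gray plates, q = σ(T₁⁴ − T₂⁴) / (1/ε₁ + 1/ε₂ − 1).
1/ε₁ + 1/ε₂ − 1 = 1/0.93 + 1/0.40 − 1 = 2.575.
T₁⁴ − T₂⁴ = 2.25×10^12 − 2.72×10^11 = 1.98×10^12 K⁴.
q = 5.67×10⁻⁸ × 1.98×10^12 / 2.575 = 43600 W/m².
Q = q·A = 43600 × 6.9 = 3.01×10^5 W.

Q ≈ 3.01×10^5 W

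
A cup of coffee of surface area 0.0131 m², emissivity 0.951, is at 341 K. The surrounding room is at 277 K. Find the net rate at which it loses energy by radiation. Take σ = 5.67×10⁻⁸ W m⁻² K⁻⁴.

Q = εσA(T⁴ − T_s⁴). T⁴ − T_s⁴ = (341)⁴ − (277)⁴ = 1.35×10^10 − 5.89×10^9 = 7.63×10^9 K⁴.
Q = 0.951 × 5.67×10⁻⁸ × 0.0131 × 7.63×10^9 = 5.39 W.

Q ≈ 5.39 W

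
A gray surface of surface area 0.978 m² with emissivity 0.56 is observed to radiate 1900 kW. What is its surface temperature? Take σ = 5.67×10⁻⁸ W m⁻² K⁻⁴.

T ≈ 2800 K

From P = εσAT⁴, T = (P / εσA)^(1/4) = (1.90×10^6 / (0.56 × 5.67×10⁻⁸ × 0.978))^(1/4).
T = (6.12×10^13)^(1/4) = 2800 K.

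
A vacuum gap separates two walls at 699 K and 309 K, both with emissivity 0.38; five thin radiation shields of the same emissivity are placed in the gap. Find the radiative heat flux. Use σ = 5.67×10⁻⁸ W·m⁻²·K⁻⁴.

Each of the 6 gaps contributes resistance (2/ε − 1) = 2/0.38 − 1 = 4.263; total = 25.58.
q = σ(T₁⁴ − T₂⁴) / 25.58 = 5.67×10⁻⁸ × 2.30×10^11 / 25.58 = 509 W/m².

q ≈ 509 W/m²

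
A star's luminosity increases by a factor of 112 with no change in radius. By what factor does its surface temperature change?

P ∝ T⁴ ⇒ T ∝ P^(1/4), so T scales by (112)^(1/4) = 3.25.

factor ≈ 3.25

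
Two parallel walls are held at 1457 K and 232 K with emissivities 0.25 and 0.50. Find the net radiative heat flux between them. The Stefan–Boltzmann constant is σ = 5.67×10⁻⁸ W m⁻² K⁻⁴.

For two large parallel gray plates, q = σ(T₁⁴ − T₂⁴) / (1/ε₁ + 1/ε₂ − 1).
1/ε₁ + 1/ε₂ − 1 = 1/0.25 + 1/0.50 − 1 = 5.000.
T₁⁴ − T₂⁴ = 4.51×10^12 − 2.90×10^9 = 4.50×10^12 K⁴.
q = 5.67×10⁻⁸ × 4.50×10^12 / 5.000 = 51100 W/m².

q ≈ 51100 W/m²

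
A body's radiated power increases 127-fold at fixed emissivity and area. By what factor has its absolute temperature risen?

P ∝ T⁴ ⇒ T ∝ P^(1/4), so T scales by (127)^(1/4) = 3.36.

factor ≈ 3.36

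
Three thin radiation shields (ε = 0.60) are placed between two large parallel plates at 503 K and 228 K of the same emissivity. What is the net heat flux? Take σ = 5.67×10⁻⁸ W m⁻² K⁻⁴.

q ≈ 372 W/m²

Each of the 4 gaps contributes resistance (2/ε − 1) = 2/0.60 − 1 = 2.333; total = 9.333.
q = σ(T₁⁴ − T₂⁴) / 9.333 = 5.67×10⁻⁸ × 6.13×10^10 / 9.333 = 372 W/m².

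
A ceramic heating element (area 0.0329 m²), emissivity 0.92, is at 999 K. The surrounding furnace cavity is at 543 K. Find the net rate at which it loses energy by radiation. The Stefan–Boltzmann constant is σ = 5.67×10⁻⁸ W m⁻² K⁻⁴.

Q = εσA(T⁴ − T_s⁴). T⁴ − T_s⁴ = (999)⁴ − (543)⁴ = 9.96×10^11 − 8.69×10^10 = 9.09×10^11 K⁴.
Q = 0.92 × 5.67×10⁻⁸ × 0.0329 × 9.09×10^11 = 1560 W.

Q ≈ 1560 W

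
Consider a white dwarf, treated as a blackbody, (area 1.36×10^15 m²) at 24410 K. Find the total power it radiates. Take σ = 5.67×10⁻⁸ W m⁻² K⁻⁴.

P = σAT⁴ = 5.67×10⁻⁸ × 1.36×10^15 × (24410)⁴ = 5.67×10⁻⁸ × 1.36×10^15 × 3.55×10^17.
P = 2.74×10^25 W.

P ≈ 2.74×10^25 W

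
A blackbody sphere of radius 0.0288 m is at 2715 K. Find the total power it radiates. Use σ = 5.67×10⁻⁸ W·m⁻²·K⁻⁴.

P ≈ 32100 W

A = 4πr² = 4π × (0.0288)² = 0.0104 m².
P = σAT⁴ = 5.67×10⁻⁸ × 0.0104 × (2715)⁴ = 5.67×10⁻⁸ × 0.0104 × 5.43×10^13.
P = 32100 W.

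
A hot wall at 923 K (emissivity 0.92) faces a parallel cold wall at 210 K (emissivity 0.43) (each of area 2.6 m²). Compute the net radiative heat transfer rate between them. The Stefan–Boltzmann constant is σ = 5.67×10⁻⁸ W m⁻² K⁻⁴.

For two large parallel gray plates, q = σ(T₁⁴ − T₂⁴) / (1/ε₁ + 1/ε₂ − 1).
1/ε₁ + 1/ε₂ − 1 = 1/0.92 + 1/0.43 − 1 = 2.413.
T₁⁴ − T₂⁴ = 7.26×10^11 − 1.94×10^9 = 7.24×10^11 K⁴.
q = 5.67×10⁻⁸ × 7.24×10^11 / 2.413 = 17000 W/m².
Q = q·A = 17000 × 2.6 = 44200 W.

Q ≈ 44200 W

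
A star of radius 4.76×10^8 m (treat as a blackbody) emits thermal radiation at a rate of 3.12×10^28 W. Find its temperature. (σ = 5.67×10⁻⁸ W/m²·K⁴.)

T ≈ 21000 K

A = 4πr² = 4π × (4.76×10^8)² = 2.85×10^18 m².
From P = σAT⁴, T = (P / σA)^(1/4) = (3.12×10^28 / (5.67×10⁻⁸ × 2.85×10^18))^(1/4).
T = (1.93×10^17)^(1/4) = 21000 K.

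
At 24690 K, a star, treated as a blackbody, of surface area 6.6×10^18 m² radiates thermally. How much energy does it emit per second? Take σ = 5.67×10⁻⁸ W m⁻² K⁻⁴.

P ≈ 1.39×10^29 W

P = σAT⁴ = 5.67×10⁻⁸ × 6.60×10^18 × (24690)⁴ = 5.67×10⁻⁸ × 6.60×10^18 × 3.72×10^17.
P = 1.39×10^29 W.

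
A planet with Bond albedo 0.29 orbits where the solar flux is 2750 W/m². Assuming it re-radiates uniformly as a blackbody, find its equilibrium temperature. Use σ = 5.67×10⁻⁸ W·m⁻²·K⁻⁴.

T ≈ 305 K

Power absorbed = (1−a)S·πR²; power emitted = 4πR²σT⁴. Equating and cancelling πR²:
T = ((1−a)S / 4σ)^(1/4) = (1950 / (4 × 5.67×10⁻⁸))^(1/4) = (8.61×10^9)^(1/4).
T = 305 K.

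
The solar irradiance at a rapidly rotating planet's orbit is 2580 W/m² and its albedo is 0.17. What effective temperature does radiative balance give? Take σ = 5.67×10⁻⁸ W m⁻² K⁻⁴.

Power absorbed = (1−a)S·πR²; power emitted = 4πR²σT⁴. Equating and cancelling πR²:
T = ((1−a)S / 4σ)^(1/4) = (2140 / (4 × 5.67×10⁻⁸))^(1/4) = (9.44×10^9)^(1/4).
T = 312 K.

T ≈ 312 K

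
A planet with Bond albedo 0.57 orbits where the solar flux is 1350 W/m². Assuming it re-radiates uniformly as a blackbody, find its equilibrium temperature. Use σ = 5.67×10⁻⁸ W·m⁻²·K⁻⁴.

T ≈ 225 K

Power absorbed = (1−a)S·πR²; power emitted = 4πR²σT⁴. Equating and cancelling πR²:
T = ((1−a)S / 4σ)^(1/4) = (581 / (4 × 5.67×10⁻⁸))^(1/4) = (2.56×10^9)^(1/4).
T = 225 K.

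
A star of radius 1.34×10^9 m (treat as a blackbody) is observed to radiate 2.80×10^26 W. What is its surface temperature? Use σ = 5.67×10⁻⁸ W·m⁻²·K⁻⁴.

A = 4πr² = 4π × (1.34×10^9)² = 2.26×10^19 m².
From P = σAT⁴, T = (P / σA)^(1/4) = (2.80×10^26 / (5.67×10⁻⁸ × 2.26×10^19))^(1/4).
T = (2.19×10^14)^(1/4) = 3850 K.

T ≈ 3850 K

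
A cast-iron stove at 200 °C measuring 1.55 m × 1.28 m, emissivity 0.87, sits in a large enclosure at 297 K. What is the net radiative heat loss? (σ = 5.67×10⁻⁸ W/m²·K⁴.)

Q ≈ 4140 W

A = 1.55 × 1.28 = 1.98 m².
Convert: 200 °C = 473 K.
Q = εσA(T⁴ − T_s⁴). T⁴ − T_s⁴ = (473)⁴ − (297)⁴ = 5.01×10^10 − 7.78×10^9 = 4.23×10^10 K⁴.
Q = 0.87 × 5.67×10⁻⁸ × 1.98 × 4.23×10^10 = 4140 W.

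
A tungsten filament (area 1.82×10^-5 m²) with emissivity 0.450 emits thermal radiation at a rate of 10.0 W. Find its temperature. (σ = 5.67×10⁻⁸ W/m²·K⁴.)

From P = εσAT⁴, T = (P / εσA)^(1/4) = (10.0 / (0.450 × 5.67×10⁻⁸ × 1.82×10^-5))^(1/4).
T = (2.15×10^13)^(1/4) = 2150 K.

T ≈ 2150 K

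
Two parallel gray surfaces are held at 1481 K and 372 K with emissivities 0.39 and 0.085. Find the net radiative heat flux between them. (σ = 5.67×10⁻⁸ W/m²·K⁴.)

q ≈ 20400 W/m²

For two large parallel gray plates, q = σ(T₁⁴ − T₂⁴) / (1/ε₁ + 1/ε₂ − 1).
1/ε₁ + 1/ε₂ − 1 = 1/0.39 + 1/0.085 − 1 = 13.33.
T₁⁴ − T₂⁴ = 4.81×10^12 − 1.92×10^10 = 4.79×10^12 K⁴.
q = 5.67×10⁻⁸ × 4.79×10^12 / 13.33 = 20400 W/m².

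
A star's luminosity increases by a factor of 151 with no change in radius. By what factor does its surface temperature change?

P ∝ T⁴ ⇒ T ∝ P^(1/4), so T scales by (151)^(1/4) = 3.51.

factor ≈ 3.51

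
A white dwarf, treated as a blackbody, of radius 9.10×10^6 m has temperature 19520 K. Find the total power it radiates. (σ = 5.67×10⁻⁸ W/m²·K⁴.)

A = 4πr² = 4π × (9.10×10^6)² = 1.04×10^15 m².
P = σAT⁴ = 5.67×10⁻⁸ × 1.04×10^15 × (19520)⁴ = 5.67×10⁻⁸ × 1.04×10^15 × 1.45×10^17.
P = 8.57×10^24 W.

P ≈ 8.57×10^24 W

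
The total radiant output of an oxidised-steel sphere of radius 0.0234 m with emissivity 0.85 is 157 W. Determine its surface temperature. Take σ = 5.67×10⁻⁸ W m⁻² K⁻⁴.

A = 4πr² = 4π × (0.0234)² = 6.88×10^-3 m².
From P = εσAT⁴, T = (P / εσA)^(1/4) = (157 / (0.85 × 5.67×10⁻⁸ × 6.88×10^-3))^(1/4).
T = (4.73×10^11)^(1/4) = 829 K.

T ≈ 829 K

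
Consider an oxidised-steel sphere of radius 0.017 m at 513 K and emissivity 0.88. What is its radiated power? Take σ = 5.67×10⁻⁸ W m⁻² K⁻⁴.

A = 4πr² = 4π × (0.017)² = 3.63×10^-3 m².
Stefan–Boltzmann: P = εσAT⁴ = 0.88 × 5.67×10⁻⁸ × 3.63×10^-3 × (513)⁴ = 0.88 × 5.67×10⁻⁸ × 3.63×10^-3 × 6.93×10^10.
P = 12.5 W.

P ≈ 12.5 W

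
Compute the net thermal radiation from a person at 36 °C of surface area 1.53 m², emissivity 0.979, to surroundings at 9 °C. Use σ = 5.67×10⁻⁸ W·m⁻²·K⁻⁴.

Q ≈ 237 W

Convert: 36 °C = 309 K; 9 °C = 282 K.
Q = εσA(T⁴ − T_s⁴). T⁴ − T_s⁴ = (309)⁴ − (282)⁴ = 9.12×10^9 − 6.32×10^9 = 2.79×10^9 K⁴.
Q = 0.979 × 5.67×10⁻⁸ × 1.53 × 2.79×10^9 = 237 W.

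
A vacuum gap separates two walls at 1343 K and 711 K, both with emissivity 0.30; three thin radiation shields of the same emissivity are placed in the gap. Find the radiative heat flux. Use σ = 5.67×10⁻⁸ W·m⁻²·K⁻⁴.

Each of the 4 gaps contributes resistance (2/ε − 1) = 2/0.30 − 1 = 5.667; total = 22.67.
q = σ(T₁⁴ − T₂⁴) / 22.67 = 5.67×10⁻⁸ × 3.00×10^12 / 22.67 = 7500 W/m².

q ≈ 7500 W/m²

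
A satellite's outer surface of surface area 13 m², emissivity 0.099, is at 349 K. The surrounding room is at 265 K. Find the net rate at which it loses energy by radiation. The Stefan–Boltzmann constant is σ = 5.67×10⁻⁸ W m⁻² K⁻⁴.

Q = εσA(T⁴ − T_s⁴). T⁴ − T_s⁴ = (349)⁴ − (265)⁴ = 1.48×10^10 − 4.93×10^9 = 9.90×10^9 K⁴.
Q = 0.099 × 5.67×10⁻⁸ × 13.0 × 9.90×10^9 = 723 W.

Q ≈ 723 W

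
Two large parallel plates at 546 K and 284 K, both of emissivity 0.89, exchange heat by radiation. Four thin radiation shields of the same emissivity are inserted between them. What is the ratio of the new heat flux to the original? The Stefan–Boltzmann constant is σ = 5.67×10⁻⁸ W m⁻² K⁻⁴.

ratio ≈ 0.200

With N identical shields there are N+1 = 5 gaps in series, each with the same radiative resistance, so the flux falls to 1/(N+1) of its unshielded value.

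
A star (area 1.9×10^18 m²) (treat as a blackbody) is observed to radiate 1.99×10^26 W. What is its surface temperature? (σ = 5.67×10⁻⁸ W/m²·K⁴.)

From P = σAT⁴, T = (P / σA)^(1/4) = (1.99×10^26 / (5.67×10⁻⁸ × 1.90×10^18))^(1/4).
T = (1.85×10^15)^(1/4) = 6560 K.

T ≈ 6560 K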